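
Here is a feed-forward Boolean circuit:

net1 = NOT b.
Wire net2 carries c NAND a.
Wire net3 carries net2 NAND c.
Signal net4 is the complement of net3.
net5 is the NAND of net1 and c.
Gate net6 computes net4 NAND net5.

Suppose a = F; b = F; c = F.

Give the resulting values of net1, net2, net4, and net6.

net1 = T  net2 = T  net4 = F  net6 = T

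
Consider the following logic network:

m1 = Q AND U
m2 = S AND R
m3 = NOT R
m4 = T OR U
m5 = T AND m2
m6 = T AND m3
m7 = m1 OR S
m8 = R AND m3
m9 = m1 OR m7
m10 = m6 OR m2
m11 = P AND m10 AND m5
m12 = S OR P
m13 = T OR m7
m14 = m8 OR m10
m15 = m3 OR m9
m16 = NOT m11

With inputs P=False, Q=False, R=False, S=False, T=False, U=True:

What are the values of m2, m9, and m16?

m1 = Q AND U = False AND True = False
m2 = S AND R = False AND False = False
m3 = NOT R = NOT False = True
m5 = T AND m2 = False AND False = False
m6 = T AND m3 = False AND True = False
m7 = m1 OR S = False OR False = False
m9 = m1 OR m7 = False OR False = False
m10 = m6 OR m2 = False OR False = False
m11 = P AND m10 AND m5 = False AND False AND False = False
m16 = NOT m11 = NOT False = True

m2 = False; m9 = False; m16 = True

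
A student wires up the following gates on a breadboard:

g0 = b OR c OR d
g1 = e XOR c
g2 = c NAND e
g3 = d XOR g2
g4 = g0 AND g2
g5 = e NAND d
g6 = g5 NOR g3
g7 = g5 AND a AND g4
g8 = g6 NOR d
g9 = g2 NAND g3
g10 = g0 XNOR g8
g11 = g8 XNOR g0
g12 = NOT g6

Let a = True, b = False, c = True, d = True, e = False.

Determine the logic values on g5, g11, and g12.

g5 = True; g11 = False; g12 = True

g0 = b OR c OR d = False OR True OR True = True
g2 = c NAND e = True NAND False = True
g3 = d XOR g2 = True XOR True = False
g5 = e NAND d = False NAND True = True
g6 = g5 NOR g3 = True NOR False = False
g8 = g6 NOR d = False NOR True = False
g11 = g8 XNOR g0 = False XNOR True = False
g12 = NOT g6 = NOT False = True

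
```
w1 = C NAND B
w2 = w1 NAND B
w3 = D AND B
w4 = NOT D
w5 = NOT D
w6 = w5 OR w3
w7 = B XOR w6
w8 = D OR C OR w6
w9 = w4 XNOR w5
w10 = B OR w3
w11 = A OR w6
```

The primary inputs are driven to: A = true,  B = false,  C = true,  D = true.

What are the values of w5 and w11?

w5 = false  w11 = true

w3 = D AND B = true AND false = false
w5 = NOT D = NOT true = false
w6 = w5 OR w3 = false OR false = false
w11 = A OR w6 = true OR false = true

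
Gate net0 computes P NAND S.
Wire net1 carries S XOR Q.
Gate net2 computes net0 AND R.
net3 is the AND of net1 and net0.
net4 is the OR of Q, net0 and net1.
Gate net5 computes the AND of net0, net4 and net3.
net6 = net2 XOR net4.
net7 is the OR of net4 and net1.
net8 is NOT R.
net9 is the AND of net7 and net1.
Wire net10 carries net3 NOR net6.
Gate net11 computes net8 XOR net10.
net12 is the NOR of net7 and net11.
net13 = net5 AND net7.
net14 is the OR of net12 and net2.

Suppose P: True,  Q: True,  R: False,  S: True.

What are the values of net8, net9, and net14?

net0 = P NAND S = True NAND True = False
net1 = S XOR Q = True XOR True = False
net2 = net0 AND R = False AND False = False
net3 = net1 AND net0 = False AND False = False
net4 = Q OR net0 OR net1 = True OR False OR False = True
net6 = net2 XOR net4 = False XOR True = True
net7 = net4 OR net1 = True OR False = True
net8 = NOT R = NOT False = True
net9 = net7 AND net1 = True AND False = False
net10 = net3 NOR net6 = False NOR True = False
net11 = net8 XOR net10 = True XOR False = True
net12 = net7 NOR net11 = True NOR True = False
net14 = net12 OR net2 = False OR False = False

net8 = True  net9 = False  net14 = False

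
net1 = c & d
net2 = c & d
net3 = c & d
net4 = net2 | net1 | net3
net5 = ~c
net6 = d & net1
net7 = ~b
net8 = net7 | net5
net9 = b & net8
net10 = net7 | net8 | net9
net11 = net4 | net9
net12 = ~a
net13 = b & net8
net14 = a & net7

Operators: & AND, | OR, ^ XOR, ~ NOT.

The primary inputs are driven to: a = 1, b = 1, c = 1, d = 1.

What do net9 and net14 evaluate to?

net9 = 0, net14 = 0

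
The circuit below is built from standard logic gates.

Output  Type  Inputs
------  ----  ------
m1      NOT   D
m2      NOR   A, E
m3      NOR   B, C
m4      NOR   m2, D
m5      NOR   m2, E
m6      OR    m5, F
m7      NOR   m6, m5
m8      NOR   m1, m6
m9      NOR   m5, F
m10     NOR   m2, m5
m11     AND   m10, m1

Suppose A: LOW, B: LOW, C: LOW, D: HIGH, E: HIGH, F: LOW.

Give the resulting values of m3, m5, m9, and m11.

m3 = HIGH, m5 = LOW, m9 = HIGH, m11 = LOW

m1 = NOT D = NOT HIGH = LOW
m2 = A NOR E = LOW NOR HIGH = LOW
m3 = B NOR C = LOW NOR LOW = HIGH
m5 = m2 NOR E = LOW NOR HIGH = LOW
m9 = m5 NOR F = LOW NOR LOW = HIGH
m10 = m2 NOR m5 = LOW NOR LOW = HIGH
m11 = m10 AND m1 = HIGH AND LOW = LOW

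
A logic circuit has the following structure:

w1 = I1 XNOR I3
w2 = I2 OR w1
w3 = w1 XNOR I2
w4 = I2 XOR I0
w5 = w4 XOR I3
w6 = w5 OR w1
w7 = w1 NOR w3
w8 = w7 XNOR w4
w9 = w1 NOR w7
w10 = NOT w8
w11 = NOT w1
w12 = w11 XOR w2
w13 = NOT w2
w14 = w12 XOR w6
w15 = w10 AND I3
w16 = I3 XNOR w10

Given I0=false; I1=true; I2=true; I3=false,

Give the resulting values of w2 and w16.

w2 = true, w16 = true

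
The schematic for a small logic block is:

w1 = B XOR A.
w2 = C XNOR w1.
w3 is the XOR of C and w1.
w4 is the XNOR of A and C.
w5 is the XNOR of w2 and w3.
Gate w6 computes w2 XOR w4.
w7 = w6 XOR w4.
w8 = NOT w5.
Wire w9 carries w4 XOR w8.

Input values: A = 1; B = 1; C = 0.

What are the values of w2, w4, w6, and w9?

w1 = B XOR A = 1 XOR 1 = 0
w2 = C XNOR w1 = 0 XNOR 0 = 1
w3 = C XOR w1 = 0 XOR 0 = 0
w4 = A XNOR C = 1 XNOR 0 = 0
w5 = w2 XNOR w3 = 1 XNOR 0 = 0
w6 = w2 XOR w4 = 1 XOR 0 = 1
w8 = NOT w5 = NOT 0 = 1
w9 = w4 XOR w8 = 0 XOR 1 = 1

w2 = 1, w4 = 0, w6 = 1, w9 = 1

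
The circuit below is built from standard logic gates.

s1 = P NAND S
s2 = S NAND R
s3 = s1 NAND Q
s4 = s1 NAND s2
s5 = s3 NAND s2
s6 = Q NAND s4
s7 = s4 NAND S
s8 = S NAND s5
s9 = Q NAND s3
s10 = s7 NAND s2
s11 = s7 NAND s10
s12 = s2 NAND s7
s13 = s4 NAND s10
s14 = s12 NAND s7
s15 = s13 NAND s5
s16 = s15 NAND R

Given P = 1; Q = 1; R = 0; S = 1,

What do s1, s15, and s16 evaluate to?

s1 = 0, s15 = 1, s16 = 1

s1 = P NAND S = 1 NAND 1 = 0
s2 = S NAND R = 1 NAND 0 = 1
s3 = s1 NAND Q = 0 NAND 1 = 1
s4 = s1 NAND s2 = 0 NAND 1 = 1
s5 = s3 NAND s2 = 1 NAND 1 = 0
s7 = s4 NAND S = 1 NAND 1 = 0
s10 = s7 NAND s2 = 0 NAND 1 = 1
s13 = s4 NAND s10 = 1 NAND 1 = 0
s15 = s13 NAND s5 = 0 NAND 0 = 1
s16 = s15 NAND R = 1 NAND 0 = 1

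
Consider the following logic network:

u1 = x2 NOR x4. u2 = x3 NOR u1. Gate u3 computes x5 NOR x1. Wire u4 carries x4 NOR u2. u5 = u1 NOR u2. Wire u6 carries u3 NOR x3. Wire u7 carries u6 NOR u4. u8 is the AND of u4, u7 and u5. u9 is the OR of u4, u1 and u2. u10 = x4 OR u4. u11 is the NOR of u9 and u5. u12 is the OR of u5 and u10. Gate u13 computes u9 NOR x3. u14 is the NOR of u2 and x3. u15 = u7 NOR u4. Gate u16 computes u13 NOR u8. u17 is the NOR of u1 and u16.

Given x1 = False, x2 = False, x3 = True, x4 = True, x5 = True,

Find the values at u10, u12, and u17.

u10 = True  u12 = True  u17 = False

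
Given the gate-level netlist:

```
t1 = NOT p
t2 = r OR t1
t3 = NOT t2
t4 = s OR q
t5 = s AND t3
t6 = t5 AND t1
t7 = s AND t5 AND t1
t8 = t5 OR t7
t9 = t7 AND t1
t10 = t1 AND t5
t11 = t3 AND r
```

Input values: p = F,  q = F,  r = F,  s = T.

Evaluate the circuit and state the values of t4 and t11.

t4 = T  t11 = F

t1 = NOT p = NOT F = T
t2 = r OR t1 = F OR T = T
t3 = NOT t2 = NOT T = F
t4 = s OR q = T OR F = T
t11 = t3 AND r = F AND F = F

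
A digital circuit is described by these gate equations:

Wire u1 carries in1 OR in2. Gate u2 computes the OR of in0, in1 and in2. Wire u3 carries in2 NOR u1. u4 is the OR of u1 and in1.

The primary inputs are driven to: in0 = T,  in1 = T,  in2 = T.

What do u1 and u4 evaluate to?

u1 = T  u4 = T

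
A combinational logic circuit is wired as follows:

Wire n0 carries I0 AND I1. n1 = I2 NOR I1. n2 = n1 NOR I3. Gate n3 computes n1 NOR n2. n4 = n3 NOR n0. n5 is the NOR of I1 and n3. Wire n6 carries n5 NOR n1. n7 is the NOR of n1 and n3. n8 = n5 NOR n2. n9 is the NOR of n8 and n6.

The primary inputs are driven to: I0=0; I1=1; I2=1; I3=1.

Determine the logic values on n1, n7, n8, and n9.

n1 = I2 NOR I1 = 1 NOR 1 = 0
n2 = n1 NOR I3 = 0 NOR 1 = 0
n3 = n1 NOR n2 = 0 NOR 0 = 1
n5 = I1 NOR n3 = 1 NOR 1 = 0
n6 = n5 NOR n1 = 0 NOR 0 = 1
n7 = n1 NOR n3 = 0 NOR 1 = 0
n8 = n5 NOR n2 = 0 NOR 0 = 1
n9 = n8 NOR n6 = 1 NOR 1 = 0

n1 = 0  n7 = 0  n8 = 1  n9 = 0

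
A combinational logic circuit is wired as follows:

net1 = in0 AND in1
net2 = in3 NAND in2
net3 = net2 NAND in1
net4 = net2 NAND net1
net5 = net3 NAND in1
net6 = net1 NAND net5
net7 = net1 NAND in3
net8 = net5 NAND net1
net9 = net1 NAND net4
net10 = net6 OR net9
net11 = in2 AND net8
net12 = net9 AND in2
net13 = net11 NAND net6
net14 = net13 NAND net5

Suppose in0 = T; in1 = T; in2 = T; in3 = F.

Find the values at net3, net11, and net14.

net1 = in0 AND in1 = T AND T = T
net2 = in3 NAND in2 = F NAND T = T
net3 = net2 NAND in1 = T NAND T = F
net5 = net3 NAND in1 = F NAND T = T
net6 = net1 NAND net5 = T NAND T = F
net8 = net5 NAND net1 = T NAND T = F
net11 = in2 AND net8 = T AND F = F
net13 = net11 NAND net6 = F NAND F = T
net14 = net13 NAND net5 = T NAND T = F

net3 = F, net11 = F, net14 = F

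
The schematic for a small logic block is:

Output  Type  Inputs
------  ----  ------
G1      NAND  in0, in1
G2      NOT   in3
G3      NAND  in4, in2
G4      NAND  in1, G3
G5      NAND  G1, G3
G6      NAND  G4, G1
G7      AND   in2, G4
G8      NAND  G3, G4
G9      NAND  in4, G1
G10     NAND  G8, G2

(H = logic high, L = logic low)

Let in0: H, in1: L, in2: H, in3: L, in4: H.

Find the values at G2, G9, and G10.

G2 = H, G9 = L, G10 = L

G1 = in0 NAND in1 = H NAND L = H
G2 = NOT in3 = NOT L = H
G3 = in4 NAND in2 = H NAND H = L
G4 = in1 NAND G3 = L NAND L = H
G8 = G3 NAND G4 = L NAND H = H
G9 = in4 NAND G1 = H NAND H = L
G10 = G8 NAND G2 = H NAND H = L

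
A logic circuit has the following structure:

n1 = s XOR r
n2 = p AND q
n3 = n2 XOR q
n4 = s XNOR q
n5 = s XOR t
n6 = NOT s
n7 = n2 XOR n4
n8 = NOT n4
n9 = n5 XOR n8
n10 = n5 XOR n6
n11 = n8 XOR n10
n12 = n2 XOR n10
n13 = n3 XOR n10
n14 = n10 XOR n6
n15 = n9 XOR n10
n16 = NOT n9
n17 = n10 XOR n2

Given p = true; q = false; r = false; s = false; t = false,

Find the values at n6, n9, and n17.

n6 = true, n9 = false, n17 = true

n2 = p AND q = true AND false = false
n4 = s XNOR q = false XNOR false = true
n5 = s XOR t = false XOR false = false
n6 = NOT s = NOT false = true
n8 = NOT n4 = NOT true = false
n9 = n5 XOR n8 = false XOR false = false
n10 = n5 XOR n6 = false XOR true = true
n17 = n10 XOR n2 = true XOR false = true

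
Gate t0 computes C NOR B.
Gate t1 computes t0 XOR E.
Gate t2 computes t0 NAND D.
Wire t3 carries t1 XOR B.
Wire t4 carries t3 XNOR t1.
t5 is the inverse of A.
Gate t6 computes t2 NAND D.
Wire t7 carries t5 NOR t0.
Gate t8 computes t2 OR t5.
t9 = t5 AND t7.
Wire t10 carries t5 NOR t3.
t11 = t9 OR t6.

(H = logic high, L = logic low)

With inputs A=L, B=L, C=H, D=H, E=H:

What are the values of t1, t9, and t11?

t1 = H; t9 = L; t11 = L

t0 = C NOR B = H NOR L = L
t1 = t0 XOR E = L XOR H = H
t2 = t0 NAND D = L NAND H = H
t5 = NOT A = NOT L = H
t6 = t2 NAND D = H NAND H = L
t7 = t5 NOR t0 = H NOR L = L
t9 = t5 AND t7 = H AND L = L
t11 = t9 OR t6 = L OR L = L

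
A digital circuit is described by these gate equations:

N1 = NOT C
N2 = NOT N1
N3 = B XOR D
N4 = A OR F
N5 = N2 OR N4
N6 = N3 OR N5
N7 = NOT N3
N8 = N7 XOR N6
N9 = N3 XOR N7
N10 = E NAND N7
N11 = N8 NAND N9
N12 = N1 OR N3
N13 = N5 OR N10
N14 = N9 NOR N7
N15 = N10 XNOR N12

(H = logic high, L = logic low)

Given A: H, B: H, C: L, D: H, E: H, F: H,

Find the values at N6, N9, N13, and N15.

N1 = NOT C = NOT L = H
N2 = NOT N1 = NOT H = L
N3 = B XOR D = H XOR H = L
N4 = A OR F = H OR H = H
N5 = N2 OR N4 = L OR H = H
N6 = N3 OR N5 = L OR H = H
N7 = NOT N3 = NOT L = H
N9 = N3 XOR N7 = L XOR H = H
N10 = E NAND N7 = H NAND H = L
N12 = N1 OR N3 = H OR L = H
N13 = N5 OR N10 = H OR L = H
N15 = N10 XNOR N12 = L XNOR H = L

N6 = H; N9 = H; N13 = H; N15 = L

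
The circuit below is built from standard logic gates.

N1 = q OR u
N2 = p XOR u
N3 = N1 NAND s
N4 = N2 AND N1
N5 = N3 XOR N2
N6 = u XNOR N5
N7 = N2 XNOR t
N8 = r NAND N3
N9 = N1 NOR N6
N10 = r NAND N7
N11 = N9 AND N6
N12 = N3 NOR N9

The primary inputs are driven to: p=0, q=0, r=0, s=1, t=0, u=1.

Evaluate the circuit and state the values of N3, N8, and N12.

N1 = q OR u = 0 OR 1 = 1
N2 = p XOR u = 0 XOR 1 = 1
N3 = N1 NAND s = 1 NAND 1 = 0
N5 = N3 XOR N2 = 0 XOR 1 = 1
N6 = u XNOR N5 = 1 XNOR 1 = 1
N8 = r NAND N3 = 0 NAND 0 = 1
N9 = N1 NOR N6 = 1 NOR 1 = 0
N12 = N3 NOR N9 = 0 NOR 0 = 1

N3 = 0; N8 = 1; N12 = 1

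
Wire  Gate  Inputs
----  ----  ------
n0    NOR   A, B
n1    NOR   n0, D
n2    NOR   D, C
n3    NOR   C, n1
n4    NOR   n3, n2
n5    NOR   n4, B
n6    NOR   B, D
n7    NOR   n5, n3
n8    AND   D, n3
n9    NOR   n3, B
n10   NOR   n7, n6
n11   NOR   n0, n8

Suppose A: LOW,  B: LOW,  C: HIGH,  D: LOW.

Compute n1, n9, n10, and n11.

n1 = LOW, n9 = HIGH, n10 = LOW, n11 = LOW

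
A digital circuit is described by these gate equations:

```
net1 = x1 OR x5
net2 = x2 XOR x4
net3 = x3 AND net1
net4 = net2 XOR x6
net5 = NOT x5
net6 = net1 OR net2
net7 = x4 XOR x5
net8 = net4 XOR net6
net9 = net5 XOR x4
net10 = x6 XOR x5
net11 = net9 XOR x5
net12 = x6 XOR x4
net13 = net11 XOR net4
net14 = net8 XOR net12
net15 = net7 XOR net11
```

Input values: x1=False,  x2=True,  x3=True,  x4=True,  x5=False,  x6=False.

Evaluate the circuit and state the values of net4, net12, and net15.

net2 = x2 XOR x4 = True XOR True = False
net4 = net2 XOR x6 = False XOR False = False
net5 = NOT x5 = NOT False = True
net7 = x4 XOR x5 = True XOR False = True
net9 = net5 XOR x4 = True XOR True = False
net11 = net9 XOR x5 = False XOR False = False
net12 = x6 XOR x4 = False XOR True = True
net15 = net7 XOR net11 = True XOR False = True

net4 = False, net12 = True, net15 = True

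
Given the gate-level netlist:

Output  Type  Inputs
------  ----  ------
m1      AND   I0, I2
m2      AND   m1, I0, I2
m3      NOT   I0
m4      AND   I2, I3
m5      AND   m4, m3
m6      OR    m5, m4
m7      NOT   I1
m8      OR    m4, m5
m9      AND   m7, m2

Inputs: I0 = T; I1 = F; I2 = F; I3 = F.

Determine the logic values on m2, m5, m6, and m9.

m2 = F, m5 = F, m6 = F, m9 = F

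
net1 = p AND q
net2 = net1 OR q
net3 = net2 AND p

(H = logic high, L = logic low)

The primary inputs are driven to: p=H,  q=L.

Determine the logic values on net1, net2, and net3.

net1 = p AND q = H AND L = L
net2 = net1 OR q = L OR L = L
net3 = net2 AND p = L AND H = L

net1 = L; net2 = L; net3 = L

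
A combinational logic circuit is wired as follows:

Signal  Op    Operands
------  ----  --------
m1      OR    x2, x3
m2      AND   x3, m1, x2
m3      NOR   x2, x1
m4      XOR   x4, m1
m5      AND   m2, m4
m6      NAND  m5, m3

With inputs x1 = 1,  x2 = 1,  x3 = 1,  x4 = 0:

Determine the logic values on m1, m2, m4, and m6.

m1 = x2 OR x3 = 1 OR 1 = 1
m2 = x3 AND m1 AND x2 = 1 AND 1 AND 1 = 1
m3 = x2 NOR x1 = 1 NOR 1 = 0
m4 = x4 XOR m1 = 0 XOR 1 = 1
m5 = m2 AND m4 = 1 AND 1 = 1
m6 = m5 NAND m3 = 1 NAND 0 = 1

m1 = 1, m2 = 1, m4 = 1, m6 = 1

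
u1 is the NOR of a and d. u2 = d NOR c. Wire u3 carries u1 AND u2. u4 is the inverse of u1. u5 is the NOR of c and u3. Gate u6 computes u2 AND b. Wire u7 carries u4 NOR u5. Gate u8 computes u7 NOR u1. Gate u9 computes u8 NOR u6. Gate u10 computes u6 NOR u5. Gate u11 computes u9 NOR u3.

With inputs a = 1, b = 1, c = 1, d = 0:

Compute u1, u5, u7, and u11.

u1 = a NOR d = 1 NOR 0 = 0
u2 = d NOR c = 0 NOR 1 = 0
u3 = u1 AND u2 = 0 AND 0 = 0
u4 = NOT u1 = NOT 0 = 1
u5 = c NOR u3 = 1 NOR 0 = 0
u6 = u2 AND b = 0 AND 1 = 0
u7 = u4 NOR u5 = 1 NOR 0 = 0
u8 = u7 NOR u1 = 0 NOR 0 = 1
u9 = u8 NOR u6 = 1 NOR 0 = 0
u11 = u9 NOR u3 = 0 NOR 0 = 1

u1 = 0; u5 = 0; u7 = 0; u11 = 1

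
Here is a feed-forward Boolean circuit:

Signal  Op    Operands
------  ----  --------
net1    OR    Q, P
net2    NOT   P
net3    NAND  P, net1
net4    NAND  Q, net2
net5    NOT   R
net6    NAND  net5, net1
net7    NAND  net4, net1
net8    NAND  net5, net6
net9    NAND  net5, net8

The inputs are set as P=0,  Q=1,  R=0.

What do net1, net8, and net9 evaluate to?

net1 = 1, net8 = 1, net9 = 0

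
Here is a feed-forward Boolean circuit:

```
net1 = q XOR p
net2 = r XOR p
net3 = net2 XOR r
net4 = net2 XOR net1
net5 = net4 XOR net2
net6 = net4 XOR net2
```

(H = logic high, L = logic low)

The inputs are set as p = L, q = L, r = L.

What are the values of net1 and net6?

net1 = q XOR p = L XOR L = L
net2 = r XOR p = L XOR L = L
net4 = net2 XOR net1 = L XOR L = L
net6 = net4 XOR net2 = L XOR L = L

net1 = L, net6 = L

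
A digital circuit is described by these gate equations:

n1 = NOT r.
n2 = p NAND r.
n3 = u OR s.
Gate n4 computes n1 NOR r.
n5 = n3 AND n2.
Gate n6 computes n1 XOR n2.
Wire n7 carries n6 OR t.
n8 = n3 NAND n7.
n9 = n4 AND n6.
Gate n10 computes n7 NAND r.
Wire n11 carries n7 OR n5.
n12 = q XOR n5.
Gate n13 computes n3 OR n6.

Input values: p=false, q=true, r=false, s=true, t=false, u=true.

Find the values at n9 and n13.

n9 = false  n13 = true

n1 = NOT r = NOT false = true
n2 = p NAND r = false NAND false = true
n3 = u OR s = true OR true = true
n4 = n1 NOR r = true NOR false = false
n6 = n1 XOR n2 = true XOR true = false
n9 = n4 AND n6 = false AND false = false
n13 = n3 OR n6 = true OR false = true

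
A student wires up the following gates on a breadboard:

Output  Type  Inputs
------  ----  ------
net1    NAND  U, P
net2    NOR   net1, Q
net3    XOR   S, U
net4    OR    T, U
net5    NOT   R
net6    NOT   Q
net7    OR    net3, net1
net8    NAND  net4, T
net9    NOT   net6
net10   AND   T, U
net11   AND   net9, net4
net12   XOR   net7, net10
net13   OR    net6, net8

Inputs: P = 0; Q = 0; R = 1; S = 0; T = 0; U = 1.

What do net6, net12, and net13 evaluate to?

net6 = 1, net12 = 1, net13 = 1

net1 = U NAND P = 1 NAND 0 = 1
net3 = S XOR U = 0 XOR 1 = 1
net4 = T OR U = 0 OR 1 = 1
net6 = NOT Q = NOT 0 = 1
net7 = net3 OR net1 = 1 OR 1 = 1
net8 = net4 NAND T = 1 NAND 0 = 1
net10 = T AND U = 0 AND 1 = 0
net12 = net7 XOR net10 = 1 XOR 0 = 1
net13 = net6 OR net8 = 1 OR 1 = 1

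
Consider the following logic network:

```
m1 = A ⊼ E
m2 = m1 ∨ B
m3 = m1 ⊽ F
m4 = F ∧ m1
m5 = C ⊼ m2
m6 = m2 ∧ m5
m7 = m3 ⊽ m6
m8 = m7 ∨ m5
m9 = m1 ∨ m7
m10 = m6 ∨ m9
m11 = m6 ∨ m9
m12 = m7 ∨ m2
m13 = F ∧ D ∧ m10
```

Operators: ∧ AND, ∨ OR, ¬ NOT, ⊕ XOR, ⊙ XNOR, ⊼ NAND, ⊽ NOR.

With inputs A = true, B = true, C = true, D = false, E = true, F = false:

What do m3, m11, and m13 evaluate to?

m1 = A NAND E = true NAND true = false
m2 = m1 OR B = false OR true = true
m3 = m1 NOR F = false NOR false = true
m5 = C NAND m2 = true NAND true = false
m6 = m2 AND m5 = true AND false = false
m7 = m3 NOR m6 = true NOR false = false
m9 = m1 OR m7 = false OR false = false
m10 = m6 OR m9 = false OR false = false
m11 = m6 OR m9 = false OR false = false
m13 = F AND D AND m10 = false AND false AND false = false

m3 = true; m11 = false; m13 = false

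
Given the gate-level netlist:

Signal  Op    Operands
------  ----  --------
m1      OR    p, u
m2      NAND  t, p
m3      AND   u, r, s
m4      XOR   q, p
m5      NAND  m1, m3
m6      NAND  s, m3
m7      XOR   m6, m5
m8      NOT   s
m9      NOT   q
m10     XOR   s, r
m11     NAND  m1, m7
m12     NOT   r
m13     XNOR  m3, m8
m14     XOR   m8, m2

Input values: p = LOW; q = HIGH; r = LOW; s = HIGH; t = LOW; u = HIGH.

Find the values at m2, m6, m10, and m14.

m2 = HIGH, m6 = HIGH, m10 = HIGH, m14 = HIGH

m2 = t NAND p = LOW NAND LOW = HIGH
m3 = u AND r AND s = HIGH AND LOW AND HIGH = LOW
m6 = s NAND m3 = HIGH NAND LOW = HIGH
m8 = NOT s = NOT HIGH = LOW
m10 = s XOR r = HIGH XOR LOW = HIGH
m14 = m8 XOR m2 = LOW XOR HIGH = HIGH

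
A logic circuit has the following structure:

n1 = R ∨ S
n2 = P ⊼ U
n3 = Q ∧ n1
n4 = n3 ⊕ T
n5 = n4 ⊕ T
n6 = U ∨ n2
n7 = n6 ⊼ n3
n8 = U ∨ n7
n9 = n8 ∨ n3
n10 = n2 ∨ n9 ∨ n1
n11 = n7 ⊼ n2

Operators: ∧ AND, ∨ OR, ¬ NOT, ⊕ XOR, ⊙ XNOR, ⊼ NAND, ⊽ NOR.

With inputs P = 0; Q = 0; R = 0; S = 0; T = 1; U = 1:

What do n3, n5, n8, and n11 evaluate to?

n3 = 0, n5 = 0, n8 = 1, n11 = 0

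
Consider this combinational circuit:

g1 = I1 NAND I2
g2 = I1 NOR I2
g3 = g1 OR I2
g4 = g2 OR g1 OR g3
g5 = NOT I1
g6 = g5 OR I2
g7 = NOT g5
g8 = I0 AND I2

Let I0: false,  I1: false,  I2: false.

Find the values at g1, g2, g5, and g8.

g1 = true, g2 = true, g5 = true, g8 = false

g1 = I1 NAND I2 = false NAND false = true
g2 = I1 NOR I2 = false NOR false = true
g5 = NOT I1 = NOT false = true
g8 = I0 AND I2 = false AND false = false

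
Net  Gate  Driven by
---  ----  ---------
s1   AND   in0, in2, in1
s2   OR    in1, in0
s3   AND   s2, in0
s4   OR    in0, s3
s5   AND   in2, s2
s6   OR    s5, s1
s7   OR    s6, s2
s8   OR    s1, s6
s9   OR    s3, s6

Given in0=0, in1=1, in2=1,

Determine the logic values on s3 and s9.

s3 = 0; s9 = 1

s1 = in0 AND in2 AND in1 = 0 AND 1 AND 1 = 0
s2 = in1 OR in0 = 1 OR 0 = 1
s3 = s2 AND in0 = 1 AND 0 = 0
s5 = in2 AND s2 = 1 AND 1 = 1
s6 = s5 OR s1 = 1 OR 0 = 1
s9 = s3 OR s6 = 0 OR 1 = 1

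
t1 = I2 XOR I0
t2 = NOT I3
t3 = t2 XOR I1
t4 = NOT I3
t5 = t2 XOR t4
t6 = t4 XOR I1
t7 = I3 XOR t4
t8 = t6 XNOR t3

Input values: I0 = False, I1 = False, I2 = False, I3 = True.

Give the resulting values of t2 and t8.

t2 = NOT I3 = NOT True = False
t3 = t2 XOR I1 = False XOR False = False
t4 = NOT I3 = NOT True = False
t6 = t4 XOR I1 = False XOR False = False
t8 = t6 XNOR t3 = False XNOR False = True

t2 = False  t8 = True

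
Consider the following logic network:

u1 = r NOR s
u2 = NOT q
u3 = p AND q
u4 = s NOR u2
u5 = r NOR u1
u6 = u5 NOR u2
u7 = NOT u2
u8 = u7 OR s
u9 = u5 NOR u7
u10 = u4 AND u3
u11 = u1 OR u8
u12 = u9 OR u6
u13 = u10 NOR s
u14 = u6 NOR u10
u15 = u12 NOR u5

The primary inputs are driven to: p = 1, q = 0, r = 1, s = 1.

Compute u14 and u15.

u14 = 1, u15 = 0

u1 = r NOR s = 1 NOR 1 = 0
u2 = NOT q = NOT 0 = 1
u3 = p AND q = 1 AND 0 = 0
u4 = s NOR u2 = 1 NOR 1 = 0
u5 = r NOR u1 = 1 NOR 0 = 0
u6 = u5 NOR u2 = 0 NOR 1 = 0
u7 = NOT u2 = NOT 1 = 0
u9 = u5 NOR u7 = 0 NOR 0 = 1
u10 = u4 AND u3 = 0 AND 0 = 0
u12 = u9 OR u6 = 1 OR 0 = 1
u14 = u6 NOR u10 = 0 NOR 0 = 1
u15 = u12 NOR u5 = 1 NOR 0 = 0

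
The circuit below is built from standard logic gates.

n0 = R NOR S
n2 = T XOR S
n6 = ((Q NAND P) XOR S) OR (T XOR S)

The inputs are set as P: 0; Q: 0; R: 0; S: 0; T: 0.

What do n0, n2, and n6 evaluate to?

n0 = 1, n2 = 0, n6 = 1

n0 = 0 NOR 0 = 1
n2 = 0 XOR 0 = 0
n6 = ((0 NAND 0) XOR 0) OR (0 XOR 0) = 1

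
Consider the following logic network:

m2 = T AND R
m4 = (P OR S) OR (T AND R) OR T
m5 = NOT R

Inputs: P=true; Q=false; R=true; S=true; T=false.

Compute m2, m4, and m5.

m2 = false, m4 = true, m5 = false

m2 = false AND true = false
m4 = (true OR true) OR (false AND true) OR false = true
m5 = NOT true = false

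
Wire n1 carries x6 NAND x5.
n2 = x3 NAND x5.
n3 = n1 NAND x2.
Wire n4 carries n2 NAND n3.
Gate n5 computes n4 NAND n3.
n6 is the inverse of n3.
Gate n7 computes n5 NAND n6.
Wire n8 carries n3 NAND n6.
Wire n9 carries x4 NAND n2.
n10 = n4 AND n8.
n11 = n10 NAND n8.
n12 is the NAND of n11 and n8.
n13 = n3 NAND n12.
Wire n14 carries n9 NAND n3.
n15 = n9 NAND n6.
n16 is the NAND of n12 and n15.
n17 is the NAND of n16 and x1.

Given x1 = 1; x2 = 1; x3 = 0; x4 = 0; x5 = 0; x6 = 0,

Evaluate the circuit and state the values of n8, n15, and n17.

n1 = x6 NAND x5 = 0 NAND 0 = 1
n2 = x3 NAND x5 = 0 NAND 0 = 1
n3 = n1 NAND x2 = 1 NAND 1 = 0
n4 = n2 NAND n3 = 1 NAND 0 = 1
n6 = NOT n3 = NOT 0 = 1
n8 = n3 NAND n6 = 0 NAND 1 = 1
n9 = x4 NAND n2 = 0 NAND 1 = 1
n10 = n4 AND n8 = 1 AND 1 = 1
n11 = n10 NAND n8 = 1 NAND 1 = 0
n12 = n11 NAND n8 = 0 NAND 1 = 1
n15 = n9 NAND n6 = 1 NAND 1 = 0
n16 = n12 NAND n15 = 1 NAND 0 = 1
n17 = n16 NAND x1 = 1 NAND 1 = 0

n8 = 1; n15 = 0; n17 = 0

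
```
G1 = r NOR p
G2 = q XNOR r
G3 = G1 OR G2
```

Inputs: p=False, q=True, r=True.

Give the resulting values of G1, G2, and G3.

G1 = False  G2 = True  G3 = True

G1 = r NOR p = True NOR False = False
G2 = q XNOR r = True XNOR True = True
G3 = G1 OR G2 = False OR True = True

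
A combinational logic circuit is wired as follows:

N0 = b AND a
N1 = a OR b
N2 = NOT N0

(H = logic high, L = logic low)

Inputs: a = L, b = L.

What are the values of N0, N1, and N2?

N0 = b AND a = L AND L = L
N1 = a OR b = L OR L = L
N2 = NOT N0 = NOT L = H

N0 = L, N1 = L, N2 = H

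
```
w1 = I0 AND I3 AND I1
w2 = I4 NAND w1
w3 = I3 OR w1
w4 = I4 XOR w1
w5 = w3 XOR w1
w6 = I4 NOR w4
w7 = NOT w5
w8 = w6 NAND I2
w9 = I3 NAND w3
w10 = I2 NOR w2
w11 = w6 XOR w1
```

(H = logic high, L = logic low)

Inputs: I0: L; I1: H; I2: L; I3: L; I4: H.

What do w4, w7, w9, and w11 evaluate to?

w1 = I0 AND I3 AND I1 = L AND L AND H = L
w3 = I3 OR w1 = L OR L = L
w4 = I4 XOR w1 = H XOR L = H
w5 = w3 XOR w1 = L XOR L = L
w6 = I4 NOR w4 = H NOR H = L
w7 = NOT w5 = NOT L = H
w9 = I3 NAND w3 = L NAND L = H
w11 = w6 XOR w1 = L XOR L = L

w4 = H, w7 = H, w9 = H, w11 = L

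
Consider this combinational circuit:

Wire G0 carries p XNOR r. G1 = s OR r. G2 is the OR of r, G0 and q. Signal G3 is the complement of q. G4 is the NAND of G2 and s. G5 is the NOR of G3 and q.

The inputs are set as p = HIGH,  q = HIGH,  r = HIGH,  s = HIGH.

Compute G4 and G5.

G0 = p XNOR r = HIGH XNOR HIGH = HIGH
G2 = r OR G0 OR q = HIGH OR HIGH OR HIGH = HIGH
G3 = NOT q = NOT HIGH = LOW
G4 = G2 NAND s = HIGH NAND HIGH = LOW
G5 = G3 NOR q = LOW NOR HIGH = LOW

G4 = LOW, G5 = LOW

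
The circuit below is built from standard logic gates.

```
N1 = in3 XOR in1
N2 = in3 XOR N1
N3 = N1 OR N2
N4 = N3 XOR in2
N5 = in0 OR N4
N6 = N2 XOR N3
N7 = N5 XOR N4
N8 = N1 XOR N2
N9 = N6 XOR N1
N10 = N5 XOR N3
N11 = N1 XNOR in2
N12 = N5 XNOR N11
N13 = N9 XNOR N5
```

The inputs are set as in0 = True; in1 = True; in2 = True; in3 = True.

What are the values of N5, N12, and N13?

N5 = True, N12 = False, N13 = False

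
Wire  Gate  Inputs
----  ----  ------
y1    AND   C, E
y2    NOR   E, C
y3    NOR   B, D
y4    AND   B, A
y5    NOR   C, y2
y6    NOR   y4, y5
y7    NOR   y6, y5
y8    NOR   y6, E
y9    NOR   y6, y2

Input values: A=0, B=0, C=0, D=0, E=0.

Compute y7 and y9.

y7 = 0, y9 = 0

y2 = E NOR C = 0 NOR 0 = 1
y4 = B AND A = 0 AND 0 = 0
y5 = C NOR y2 = 0 NOR 1 = 0
y6 = y4 NOR y5 = 0 NOR 0 = 1
y7 = y6 NOR y5 = 1 NOR 0 = 0
y9 = y6 NOR y2 = 1 NOR 1 = 0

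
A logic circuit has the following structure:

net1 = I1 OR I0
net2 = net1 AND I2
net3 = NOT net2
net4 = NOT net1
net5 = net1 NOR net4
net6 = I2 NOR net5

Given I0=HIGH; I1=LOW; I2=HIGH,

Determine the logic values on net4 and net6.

net1 = I1 OR I0 = LOW OR HIGH = HIGH
net4 = NOT net1 = NOT HIGH = LOW
net5 = net1 NOR net4 = HIGH NOR LOW = LOW
net6 = I2 NOR net5 = HIGH NOR LOW = LOW

net4 = LOW, net6 = LOW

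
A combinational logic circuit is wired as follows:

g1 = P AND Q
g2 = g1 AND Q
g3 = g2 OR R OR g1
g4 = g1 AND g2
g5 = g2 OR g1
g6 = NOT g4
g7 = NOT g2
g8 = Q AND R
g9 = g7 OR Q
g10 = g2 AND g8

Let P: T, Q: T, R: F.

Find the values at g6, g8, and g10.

g6 = F; g8 = F; g10 = F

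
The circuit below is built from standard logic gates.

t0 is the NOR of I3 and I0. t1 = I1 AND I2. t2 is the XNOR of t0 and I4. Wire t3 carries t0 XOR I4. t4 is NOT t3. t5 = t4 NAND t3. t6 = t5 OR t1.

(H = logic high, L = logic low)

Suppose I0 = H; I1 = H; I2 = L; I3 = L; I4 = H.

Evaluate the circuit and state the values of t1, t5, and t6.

t0 = I3 NOR I0 = L NOR H = L
t1 = I1 AND I2 = H AND L = L
t3 = t0 XOR I4 = L XOR H = H
t4 = NOT t3 = NOT H = L
t5 = t4 NAND t3 = L NAND H = H
t6 = t5 OR t1 = H OR L = H

t1 = L, t5 = H, t6 = H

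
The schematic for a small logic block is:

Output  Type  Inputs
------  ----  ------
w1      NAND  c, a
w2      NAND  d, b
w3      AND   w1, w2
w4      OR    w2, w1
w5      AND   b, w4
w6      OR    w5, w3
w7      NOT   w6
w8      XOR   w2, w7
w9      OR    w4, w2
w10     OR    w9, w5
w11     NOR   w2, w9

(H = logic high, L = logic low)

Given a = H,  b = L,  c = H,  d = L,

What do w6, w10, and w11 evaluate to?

w6 = L, w10 = H, w11 = L

w1 = c NAND a = H NAND H = L
w2 = d NAND b = L NAND L = H
w3 = w1 AND w2 = L AND H = L
w4 = w2 OR w1 = H OR L = H
w5 = b AND w4 = L AND H = L
w6 = w5 OR w3 = L OR L = L
w9 = w4 OR w2 = H OR H = H
w10 = w9 OR w5 = H OR L = H
w11 = w2 NOR w9 = H NOR H = L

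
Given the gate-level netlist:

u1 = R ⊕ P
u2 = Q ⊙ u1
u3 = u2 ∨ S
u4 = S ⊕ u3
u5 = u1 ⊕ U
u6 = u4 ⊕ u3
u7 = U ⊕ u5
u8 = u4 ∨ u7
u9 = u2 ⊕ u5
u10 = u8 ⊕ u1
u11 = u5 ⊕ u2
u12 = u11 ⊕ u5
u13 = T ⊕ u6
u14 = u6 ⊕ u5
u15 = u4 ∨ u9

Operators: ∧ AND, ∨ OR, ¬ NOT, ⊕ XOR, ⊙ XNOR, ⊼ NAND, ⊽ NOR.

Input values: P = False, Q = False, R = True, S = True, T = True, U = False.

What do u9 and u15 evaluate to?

u9 = True, u15 = True

u1 = R XOR P = True XOR False = True
u2 = Q XNOR u1 = False XNOR True = False
u3 = u2 OR S = False OR True = True
u4 = S XOR u3 = True XOR True = False
u5 = u1 XOR U = True XOR False = True
u9 = u2 XOR u5 = False XOR True = True
u15 = u4 OR u9 = False OR True = True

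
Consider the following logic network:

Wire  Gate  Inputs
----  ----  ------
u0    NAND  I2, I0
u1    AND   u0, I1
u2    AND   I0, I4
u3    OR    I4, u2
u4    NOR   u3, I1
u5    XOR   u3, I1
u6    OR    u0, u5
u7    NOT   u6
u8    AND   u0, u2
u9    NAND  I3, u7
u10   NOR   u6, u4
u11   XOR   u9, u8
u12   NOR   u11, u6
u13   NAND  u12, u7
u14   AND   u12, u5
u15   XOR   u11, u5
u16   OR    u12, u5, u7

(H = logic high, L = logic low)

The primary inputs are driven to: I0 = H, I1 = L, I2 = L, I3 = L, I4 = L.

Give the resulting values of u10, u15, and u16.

u10 = L, u15 = H, u16 = L

u0 = I2 NAND I0 = L NAND H = H
u2 = I0 AND I4 = H AND L = L
u3 = I4 OR u2 = L OR L = L
u4 = u3 NOR I1 = L NOR L = H
u5 = u3 XOR I1 = L XOR L = L
u6 = u0 OR u5 = H OR L = H
u7 = NOT u6 = NOT H = L
u8 = u0 AND u2 = H AND L = L
u9 = I3 NAND u7 = L NAND L = H
u10 = u6 NOR u4 = H NOR H = L
u11 = u9 XOR u8 = H XOR L = H
u12 = u11 NOR u6 = H NOR H = L
u15 = u11 XOR u5 = H XOR L = H
u16 = u12 OR u5 OR u7 = L OR L OR L = L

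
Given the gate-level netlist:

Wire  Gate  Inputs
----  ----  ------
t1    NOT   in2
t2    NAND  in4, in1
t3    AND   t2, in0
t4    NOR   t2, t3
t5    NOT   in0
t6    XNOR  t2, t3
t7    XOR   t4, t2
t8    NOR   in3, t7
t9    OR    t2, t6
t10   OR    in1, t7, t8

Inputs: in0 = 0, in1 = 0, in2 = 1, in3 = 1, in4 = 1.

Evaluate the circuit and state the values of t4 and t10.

t2 = in4 NAND in1 = 1 NAND 0 = 1
t3 = t2 AND in0 = 1 AND 0 = 0
t4 = t2 NOR t3 = 1 NOR 0 = 0
t7 = t4 XOR t2 = 0 XOR 1 = 1
t8 = in3 NOR t7 = 1 NOR 1 = 0
t10 = in1 OR t7 OR t8 = 0 OR 1 OR 0 = 1

t4 = 0, t10 = 1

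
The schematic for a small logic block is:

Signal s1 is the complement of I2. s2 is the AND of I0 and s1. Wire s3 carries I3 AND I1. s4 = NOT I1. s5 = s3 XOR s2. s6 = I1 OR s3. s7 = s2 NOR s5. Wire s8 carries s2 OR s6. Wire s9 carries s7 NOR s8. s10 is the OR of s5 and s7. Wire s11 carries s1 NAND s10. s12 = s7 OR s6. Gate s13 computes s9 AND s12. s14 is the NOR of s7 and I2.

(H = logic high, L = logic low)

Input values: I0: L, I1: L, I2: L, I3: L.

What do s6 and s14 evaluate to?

s1 = NOT I2 = NOT L = H
s2 = I0 AND s1 = L AND H = L
s3 = I3 AND I1 = L AND L = L
s5 = s3 XOR s2 = L XOR L = L
s6 = I1 OR s3 = L OR L = L
s7 = s2 NOR s5 = L NOR L = H
s14 = s7 NOR I2 = H NOR L = L

s6 = L; s14 = L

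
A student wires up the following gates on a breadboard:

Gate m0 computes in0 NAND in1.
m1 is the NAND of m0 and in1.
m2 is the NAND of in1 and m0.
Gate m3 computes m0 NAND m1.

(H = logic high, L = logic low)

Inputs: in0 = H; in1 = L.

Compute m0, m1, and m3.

m0 = H, m1 = H, m3 = L

m0 = in0 NAND in1 = H NAND L = H
m1 = m0 NAND in1 = H NAND L = H
m3 = m0 NAND m1 = H NAND H = L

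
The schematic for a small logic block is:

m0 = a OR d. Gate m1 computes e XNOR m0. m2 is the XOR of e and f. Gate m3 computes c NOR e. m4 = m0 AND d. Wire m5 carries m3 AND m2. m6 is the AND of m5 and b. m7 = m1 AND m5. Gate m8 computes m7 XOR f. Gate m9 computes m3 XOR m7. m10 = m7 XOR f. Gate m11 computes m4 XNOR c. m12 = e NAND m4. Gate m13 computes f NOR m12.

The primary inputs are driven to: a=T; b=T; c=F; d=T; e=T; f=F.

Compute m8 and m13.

m8 = F, m13 = T

m0 = a OR d = T OR T = T
m1 = e XNOR m0 = T XNOR T = T
m2 = e XOR f = T XOR F = T
m3 = c NOR e = F NOR T = F
m4 = m0 AND d = T AND T = T
m5 = m3 AND m2 = F AND T = F
m7 = m1 AND m5 = T AND F = F
m8 = m7 XOR f = F XOR F = F
m12 = e NAND m4 = T NAND T = F
m13 = f NOR m12 = F NOR F = T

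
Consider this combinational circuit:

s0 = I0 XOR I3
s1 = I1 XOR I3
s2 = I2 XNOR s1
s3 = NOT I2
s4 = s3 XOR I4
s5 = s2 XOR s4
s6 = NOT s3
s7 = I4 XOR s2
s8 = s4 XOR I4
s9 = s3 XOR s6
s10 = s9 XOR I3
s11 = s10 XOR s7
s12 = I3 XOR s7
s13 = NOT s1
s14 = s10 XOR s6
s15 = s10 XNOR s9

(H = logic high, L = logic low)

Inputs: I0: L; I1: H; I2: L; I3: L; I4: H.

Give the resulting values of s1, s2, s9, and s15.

s1 = H  s2 = L  s9 = H  s15 = H

s1 = I1 XOR I3 = H XOR L = H
s2 = I2 XNOR s1 = L XNOR H = L
s3 = NOT I2 = NOT L = H
s6 = NOT s3 = NOT H = L
s9 = s3 XOR s6 = H XOR L = H
s10 = s9 XOR I3 = H XOR L = H
s15 = s10 XNOR s9 = H XNOR H = H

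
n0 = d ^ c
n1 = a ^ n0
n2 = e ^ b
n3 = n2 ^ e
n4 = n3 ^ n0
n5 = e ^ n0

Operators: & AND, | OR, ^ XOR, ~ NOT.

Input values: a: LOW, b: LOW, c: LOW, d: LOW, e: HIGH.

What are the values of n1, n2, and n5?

n0 = d XOR c = LOW XOR LOW = LOW
n1 = a XOR n0 = LOW XOR LOW = LOW
n2 = e XOR b = HIGH XOR LOW = HIGH
n5 = e XOR n0 = HIGH XOR LOW = HIGH

n1 = LOW, n2 = HIGH, n5 = HIGH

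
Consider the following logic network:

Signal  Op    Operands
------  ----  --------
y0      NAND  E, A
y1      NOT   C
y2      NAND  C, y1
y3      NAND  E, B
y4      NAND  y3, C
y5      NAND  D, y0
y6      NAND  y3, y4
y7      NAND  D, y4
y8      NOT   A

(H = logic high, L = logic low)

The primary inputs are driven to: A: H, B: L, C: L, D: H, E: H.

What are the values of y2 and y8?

y2 = H; y8 = L

y1 = NOT C = NOT L = H
y2 = C NAND y1 = L NAND H = H
y8 = NOT A = NOT H = L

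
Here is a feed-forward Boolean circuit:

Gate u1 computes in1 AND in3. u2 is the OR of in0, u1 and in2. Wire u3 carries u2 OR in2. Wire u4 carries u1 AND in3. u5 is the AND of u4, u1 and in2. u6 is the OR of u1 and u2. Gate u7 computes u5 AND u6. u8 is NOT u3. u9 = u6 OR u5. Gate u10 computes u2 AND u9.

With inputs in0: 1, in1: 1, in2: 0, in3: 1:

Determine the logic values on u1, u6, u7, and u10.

u1 = in1 AND in3 = 1 AND 1 = 1
u2 = in0 OR u1 OR in2 = 1 OR 1 OR 0 = 1
u4 = u1 AND in3 = 1 AND 1 = 1
u5 = u4 AND u1 AND in2 = 1 AND 1 AND 0 = 0
u6 = u1 OR u2 = 1 OR 1 = 1
u7 = u5 AND u6 = 0 AND 1 = 0
u9 = u6 OR u5 = 1 OR 0 = 1
u10 = u2 AND u9 = 1 AND 1 = 1

u1 = 1; u6 = 1; u7 = 0; u10 = 1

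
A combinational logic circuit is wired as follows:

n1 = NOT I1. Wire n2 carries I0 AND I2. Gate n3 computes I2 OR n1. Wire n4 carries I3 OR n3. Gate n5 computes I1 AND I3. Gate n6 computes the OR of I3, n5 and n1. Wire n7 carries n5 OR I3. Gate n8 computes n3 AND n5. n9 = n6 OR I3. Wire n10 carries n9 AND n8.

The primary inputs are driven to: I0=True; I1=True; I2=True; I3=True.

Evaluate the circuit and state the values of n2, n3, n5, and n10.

n2 = True, n3 = True, n5 = True, n10 = True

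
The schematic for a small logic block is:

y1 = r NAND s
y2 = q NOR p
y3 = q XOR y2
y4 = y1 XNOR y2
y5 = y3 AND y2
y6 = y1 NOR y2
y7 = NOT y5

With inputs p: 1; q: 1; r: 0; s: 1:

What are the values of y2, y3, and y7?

y2 = 0, y3 = 1, y7 = 1

y2 = q NOR p = 1 NOR 1 = 0
y3 = q XOR y2 = 1 XOR 0 = 1
y5 = y3 AND y2 = 1 AND 0 = 0
y7 = NOT y5 = NOT 0 = 1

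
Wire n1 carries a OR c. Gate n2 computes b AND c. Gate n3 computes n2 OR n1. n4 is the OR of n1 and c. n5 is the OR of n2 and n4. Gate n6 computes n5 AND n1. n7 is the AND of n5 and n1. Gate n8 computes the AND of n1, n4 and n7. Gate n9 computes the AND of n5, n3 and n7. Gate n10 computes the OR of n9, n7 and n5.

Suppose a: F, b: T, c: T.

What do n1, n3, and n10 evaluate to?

n1 = T; n3 = T; n10 = T

n1 = a OR c = F OR T = T
n2 = b AND c = T AND T = T
n3 = n2 OR n1 = T OR T = T
n4 = n1 OR c = T OR T = T
n5 = n2 OR n4 = T OR T = T
n7 = n5 AND n1 = T AND T = T
n9 = n5 AND n3 AND n7 = T AND T AND T = T
n10 = n9 OR n7 OR n5 = T OR T OR T = T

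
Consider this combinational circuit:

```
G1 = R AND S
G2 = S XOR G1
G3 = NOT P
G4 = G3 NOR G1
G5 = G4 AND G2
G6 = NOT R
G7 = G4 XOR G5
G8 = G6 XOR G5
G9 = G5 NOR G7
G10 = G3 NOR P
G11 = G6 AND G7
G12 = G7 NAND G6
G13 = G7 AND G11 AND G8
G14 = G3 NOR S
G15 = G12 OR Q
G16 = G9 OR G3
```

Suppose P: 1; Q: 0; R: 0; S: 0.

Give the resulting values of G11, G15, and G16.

G11 = 1, G15 = 0, G16 = 0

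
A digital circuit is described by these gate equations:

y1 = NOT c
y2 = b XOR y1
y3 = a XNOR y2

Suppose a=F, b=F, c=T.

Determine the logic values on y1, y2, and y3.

y1 = F; y2 = F; y3 = T

y1 = NOT c = NOT T = F
y2 = b XOR y1 = F XOR F = F
y3 = a XNOR y2 = F XNOR F = T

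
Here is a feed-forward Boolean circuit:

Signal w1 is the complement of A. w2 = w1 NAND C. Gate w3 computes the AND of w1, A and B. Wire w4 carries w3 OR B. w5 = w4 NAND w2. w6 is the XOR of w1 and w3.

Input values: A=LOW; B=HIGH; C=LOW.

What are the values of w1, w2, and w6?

w1 = NOT A = NOT LOW = HIGH
w2 = w1 NAND C = HIGH NAND LOW = HIGH
w3 = w1 AND A AND B = HIGH AND LOW AND HIGH = LOW
w6 = w1 XOR w3 = HIGH XOR LOW = HIGH

w1 = HIGH  w2 = HIGH  w6 = HIGH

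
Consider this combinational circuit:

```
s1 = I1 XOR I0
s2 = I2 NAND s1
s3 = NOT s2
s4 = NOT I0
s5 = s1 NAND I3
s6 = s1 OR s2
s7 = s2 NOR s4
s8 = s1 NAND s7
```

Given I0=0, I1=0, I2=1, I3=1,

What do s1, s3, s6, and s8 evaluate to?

s1 = 0  s3 = 0  s6 = 1  s8 = 1

s1 = I1 XOR I0 = 0 XOR 0 = 0
s2 = I2 NAND s1 = 1 NAND 0 = 1
s3 = NOT s2 = NOT 1 = 0
s4 = NOT I0 = NOT 0 = 1
s6 = s1 OR s2 = 0 OR 1 = 1
s7 = s2 NOR s4 = 1 NOR 1 = 0
s8 = s1 NAND s7 = 0 NAND 0 = 1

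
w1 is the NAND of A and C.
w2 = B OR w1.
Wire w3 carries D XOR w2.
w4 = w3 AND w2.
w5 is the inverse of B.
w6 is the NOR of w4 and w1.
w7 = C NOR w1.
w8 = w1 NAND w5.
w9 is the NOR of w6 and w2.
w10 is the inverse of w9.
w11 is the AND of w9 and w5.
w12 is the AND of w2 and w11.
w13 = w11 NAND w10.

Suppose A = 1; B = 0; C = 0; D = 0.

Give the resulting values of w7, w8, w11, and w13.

w7 = 0, w8 = 0, w11 = 0, w13 = 1

w1 = A NAND C = 1 NAND 0 = 1
w2 = B OR w1 = 0 OR 1 = 1
w3 = D XOR w2 = 0 XOR 1 = 1
w4 = w3 AND w2 = 1 AND 1 = 1
w5 = NOT B = NOT 0 = 1
w6 = w4 NOR w1 = 1 NOR 1 = 0
w7 = C NOR w1 = 0 NOR 1 = 0
w8 = w1 NAND w5 = 1 NAND 1 = 0
w9 = w6 NOR w2 = 0 NOR 1 = 0
w10 = NOT w9 = NOT 0 = 1
w11 = w9 AND w5 = 0 AND 1 = 0
w13 = w11 NAND w10 = 0 NAND 1 = 1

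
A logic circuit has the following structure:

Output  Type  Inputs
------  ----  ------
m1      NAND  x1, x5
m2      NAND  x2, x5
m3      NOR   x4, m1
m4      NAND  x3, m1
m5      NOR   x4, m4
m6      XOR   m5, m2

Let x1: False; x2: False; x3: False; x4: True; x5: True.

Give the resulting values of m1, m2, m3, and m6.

m1 = True; m2 = True; m3 = False; m6 = True

m1 = x1 NAND x5 = False NAND True = True
m2 = x2 NAND x5 = False NAND True = True
m3 = x4 NOR m1 = True NOR True = False
m4 = x3 NAND m1 = False NAND True = True
m5 = x4 NOR m4 = True NOR True = False
m6 = m5 XOR m2 = False XOR True = True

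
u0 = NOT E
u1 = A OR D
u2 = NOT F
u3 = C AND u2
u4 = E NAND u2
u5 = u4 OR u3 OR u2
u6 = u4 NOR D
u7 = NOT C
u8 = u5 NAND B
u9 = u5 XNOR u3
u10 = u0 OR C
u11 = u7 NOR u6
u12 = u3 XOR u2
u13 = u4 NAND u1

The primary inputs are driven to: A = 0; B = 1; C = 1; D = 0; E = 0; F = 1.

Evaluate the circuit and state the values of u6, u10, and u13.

u6 = 0; u10 = 1; u13 = 1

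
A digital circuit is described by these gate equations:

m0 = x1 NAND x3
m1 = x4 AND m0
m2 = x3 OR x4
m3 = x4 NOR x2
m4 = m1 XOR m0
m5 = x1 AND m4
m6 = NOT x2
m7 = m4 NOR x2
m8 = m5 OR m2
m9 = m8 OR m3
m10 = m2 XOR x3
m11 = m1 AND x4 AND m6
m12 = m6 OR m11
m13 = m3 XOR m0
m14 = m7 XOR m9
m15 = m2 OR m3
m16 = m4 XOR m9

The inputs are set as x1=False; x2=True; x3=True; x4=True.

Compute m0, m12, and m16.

m0 = True; m12 = False; m16 = True

m0 = x1 NAND x3 = False NAND True = True
m1 = x4 AND m0 = True AND True = True
m2 = x3 OR x4 = True OR True = True
m3 = x4 NOR x2 = True NOR True = False
m4 = m1 XOR m0 = True XOR True = False
m5 = x1 AND m4 = False AND False = False
m6 = NOT x2 = NOT True = False
m8 = m5 OR m2 = False OR True = True
m9 = m8 OR m3 = True OR False = True
m11 = m1 AND x4 AND m6 = True AND True AND False = False
m12 = m6 OR m11 = False OR False = False
m16 = m4 XOR m9 = False XOR True = True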